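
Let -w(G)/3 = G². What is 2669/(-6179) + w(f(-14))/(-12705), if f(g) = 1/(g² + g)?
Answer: -374407687481/866790985060 ≈ -0.43195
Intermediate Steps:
f(g) = 1/(g + g²)
w(G) = -3*G²
2669/(-6179) + w(f(-14))/(-12705) = 2669/(-6179) - 3*1/(196*(1 - 14)²)/(-12705) = 2669*(-1/6179) - 3*(-1/14/(-13))²*(-1/12705) = -2669/6179 - 3*(-1/14*(-1/13))²*(-1/12705) = -2669/6179 - 3*(1/182)²*(-1/12705) = -2669/6179 - 3*1/33124*(-1/12705) = -2669/6179 - 3/33124*(-1/12705) = -2669/6179 + 1/140280140 = -374407687481/866790985060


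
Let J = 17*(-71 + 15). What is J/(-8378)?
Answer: 476/4189 ≈ 0.11363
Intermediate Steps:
J = -952 (J = 17*(-56) = -952)
J/(-8378) = -952/(-8378) = -952*(-1/8378) = 476/4189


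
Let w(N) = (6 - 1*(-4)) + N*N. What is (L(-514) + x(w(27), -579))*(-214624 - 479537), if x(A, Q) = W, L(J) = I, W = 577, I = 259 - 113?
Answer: -501878403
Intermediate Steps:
w(N) = 10 + N² (w(N) = (6 + 4) + N² = 10 + N²)
I = 146
L(J) = 146
x(A, Q) = 577
(L(-514) + x(w(27), -579))*(-214624 - 479537) = (146 + 577)*(-214624 - 479537) = 723*(-694161) = -501878403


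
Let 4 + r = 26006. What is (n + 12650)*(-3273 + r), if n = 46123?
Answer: 1335851517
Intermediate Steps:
r = 26002 (r = -4 + 26006 = 26002)
(n + 12650)*(-3273 + r) = (46123 + 12650)*(-3273 + 26002) = 58773*22729 = 1335851517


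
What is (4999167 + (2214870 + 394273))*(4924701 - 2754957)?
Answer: 16508084972640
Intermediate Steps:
(4999167 + (2214870 + 394273))*(4924701 - 2754957) = (4999167 + 2609143)*2169744 = 7608310*2169744 = 16508084972640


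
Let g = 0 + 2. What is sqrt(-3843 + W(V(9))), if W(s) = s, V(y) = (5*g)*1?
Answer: I*sqrt(3833) ≈ 61.911*I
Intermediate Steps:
g = 2
V(y) = 10 (V(y) = (5*2)*1 = 10*1 = 10)
sqrt(-3843 + W(V(9))) = sqrt(-3843 + 10) = sqrt(-3833) = I*sqrt(3833)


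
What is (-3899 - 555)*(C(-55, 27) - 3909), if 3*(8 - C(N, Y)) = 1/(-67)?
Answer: 3492381400/201 ≈ 1.7375e+7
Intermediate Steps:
C(N, Y) = 1609/201 (C(N, Y) = 8 - ⅓/(-67) = 8 - ⅓*(-1/67) = 8 + 1/201 = 1609/201)
(-3899 - 555)*(C(-55, 27) - 3909) = (-3899 - 555)*(1609/201 - 3909) = -4454*(-784100/201) = 3492381400/201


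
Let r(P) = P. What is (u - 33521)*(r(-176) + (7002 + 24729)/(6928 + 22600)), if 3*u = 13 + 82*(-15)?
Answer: 131428437665/22146 ≈ 5.9346e+6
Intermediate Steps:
u = -1217/3 (u = (13 + 82*(-15))/3 = (13 - 1230)/3 = (1/3)*(-1217) = -1217/3 ≈ -405.67)
(u - 33521)*(r(-176) + (7002 + 24729)/(6928 + 22600)) = (-1217/3 - 33521)*(-176 + (7002 + 24729)/(6928 + 22600)) = -101780*(-176 + 31731/29528)/3 = -101780/3*(-5165197/29528) = 131428437665/22146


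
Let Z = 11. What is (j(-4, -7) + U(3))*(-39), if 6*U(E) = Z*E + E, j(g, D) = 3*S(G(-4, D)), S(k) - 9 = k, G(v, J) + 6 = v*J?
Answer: -3861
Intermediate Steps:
G(v, J) = -6 + J*v (G(v, J) = -6 + v*J = -6 + J*v)
S(k) = 9 + k
j(g, D) = 9 - 12*D (j(g, D) = 3*(9 + (-6 + D*(-4))) = 3*(9 + (-6 - 4*D)) = 3*(3 - 4*D) = 9 - 12*D)
U(E) = 2*E (U(E) = (11*E + E)/6 = (12*E)/6 = 2*E)
(j(-4, -7) + U(3))*(-39) = ((9 - 12*(-7)) + 2*3)*(-39) = ((9 + 84) + 6)*(-39) = (93 + 6)*(-39) = 99*(-39) = -3861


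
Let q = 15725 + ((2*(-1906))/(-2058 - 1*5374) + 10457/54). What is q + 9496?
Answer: 637488485/25083 ≈ 25415.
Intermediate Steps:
q = 399300317/25083 (q = 15725 + (-3812/(-2058 - 5374) + 10457*(1/54)) = 15725 + (-3812/(-7432) + 10457/54) = 15725 + (-3812*(-1/7432) + 10457/54) = 15725 + (953/1858 + 10457/54) = 15725 + 4870142/25083 = 399300317/25083 ≈ 15919.)
q + 9496 = 399300317/25083 + 9496 = 637488485/25083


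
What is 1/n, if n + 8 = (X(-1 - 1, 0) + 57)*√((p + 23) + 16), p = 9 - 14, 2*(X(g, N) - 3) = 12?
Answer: 1/18505 + 33*√34/74020 ≈ 0.0026536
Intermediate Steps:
X(g, N) = 9 (X(g, N) = 3 + (½)*12 = 3 + 6 = 9)
p = -5
n = -8 + 66*√34 (n = -8 + (9 + 57)*√((-5 + 23) + 16) = -8 + 66*√(18 + 16) = -8 + 66*√34 ≈ 376.84)
1/n = 1/(-8 + 66*√34)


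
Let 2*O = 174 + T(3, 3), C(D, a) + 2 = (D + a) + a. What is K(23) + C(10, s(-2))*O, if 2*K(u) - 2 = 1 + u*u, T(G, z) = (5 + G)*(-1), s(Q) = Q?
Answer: 598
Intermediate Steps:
T(G, z) = -5 - G
C(D, a) = -2 + D + 2*a (C(D, a) = -2 + ((D + a) + a) = -2 + (D + 2*a) = -2 + D + 2*a)
K(u) = 3/2 + u**2/2 (K(u) = 1 + (1 + u*u)/2 = 1 + (1 + u**2)/2 = 1 + (1/2 + u**2/2) = 3/2 + u**2/2)
O = 83 (O = (174 + (-5 - 1*3))/2 = (174 + (-5 - 3))/2 = (174 - 8)/2 = (1/2)*166 = 83)
K(23) + C(10, s(-2))*O = (3/2 + (1/2)*23**2) + (-2 + 10 + 2*(-2))*83 = (3/2 + (1/2)*529) + (-2 + 10 - 4)*83 = (3/2 + 529/2) + 4*83 = 266 + 332 = 598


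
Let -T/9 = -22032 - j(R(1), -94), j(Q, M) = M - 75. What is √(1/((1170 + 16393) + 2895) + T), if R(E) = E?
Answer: √82352846093446/20458 ≈ 443.58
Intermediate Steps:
j(Q, M) = -75 + M
T = 196767 (T = -9*(-22032 - (-75 - 94)) = -9*(-22032 - 1*(-169)) = -9*(-22032 + 169) = -9*(-21863) = 196767)
√(1/((1170 + 16393) + 2895) + T) = √(1/((1170 + 16393) + 2895) + 196767) = √(1/(17563 + 2895) + 196767) = √(1/20458 + 196767) = √(4025459287/20458) = √82352846093446/20458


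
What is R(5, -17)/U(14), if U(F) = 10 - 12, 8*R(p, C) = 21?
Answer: -21/16 ≈ -1.3125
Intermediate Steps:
R(p, C) = 21/8 (R(p, C) = (⅛)*21 = 21/8)
U(F) = -2
R(5, -17)/U(14) = (21/8)/(-2) = (21/8)*(-½) = -21/16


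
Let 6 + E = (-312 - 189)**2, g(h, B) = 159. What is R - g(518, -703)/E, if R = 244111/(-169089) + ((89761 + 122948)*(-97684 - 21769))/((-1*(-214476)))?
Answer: -119819123476090569659/1011385255078020 ≈ -1.1847e+5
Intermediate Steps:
E = 250995 (E = -6 + (-312 - 189)**2 = -6 + (-501)**2 = -6 + 251001 = 250995)
R = -1432129598223863/12088510788 (R = 244111*(-1/169089) + (212709*(-119453))/214476 = -244111/169089 - 25408728177*1/214476 = -244111/169089 - 8469576059/71492 = -1432129598223863/12088510788 ≈ -1.1847e+5)
R - g(518, -703)/E = -1432129598223863/12088510788 - 159/250995 = -1432129598223863/12088510788 - 1*53/83665 = -1432129598223863/12088510788 - 53/83665 = -119819123476090569659/1011385255078020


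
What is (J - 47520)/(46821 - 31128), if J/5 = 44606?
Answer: 175510/15693 ≈ 11.184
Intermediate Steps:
J = 223030 (J = 5*44606 = 223030)
(J - 47520)/(46821 - 31128) = (223030 - 47520)/(46821 - 31128) = 175510/15693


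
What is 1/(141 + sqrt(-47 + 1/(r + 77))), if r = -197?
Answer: 16920/2391361 - 2*I*sqrt(169230)/2391361 ≈ 0.0070755 - 0.00034405*I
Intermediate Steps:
1/(141 + sqrt(-47 + 1/(r + 77))) = 1/(141 + sqrt(-47 + 1/(-197 + 77))) = 1/(141 + sqrt(-47 + 1/(-120))) = 1/(141 + sqrt(-47 - 1/120)) = 1/(141 + sqrt(-5641/120)) = 1/(141 + I*sqrt(169230)/60)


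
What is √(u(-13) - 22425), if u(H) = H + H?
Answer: I*√22451 ≈ 149.84*I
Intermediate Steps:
u(H) = 2*H
√(u(-13) - 22425) = √(2*(-13) - 22425) = √(-26 - 22425) = √(-22451) = I*√22451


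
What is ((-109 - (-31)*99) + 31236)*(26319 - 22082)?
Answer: 144888452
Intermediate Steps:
((-109 - (-31)*99) + 31236)*(26319 - 22082) = ((-109 - 31*(-99)) + 31236)*4237 = ((-109 + 3069) + 31236)*4237 = (2960 + 31236)*4237 = 34196*4237 = 144888452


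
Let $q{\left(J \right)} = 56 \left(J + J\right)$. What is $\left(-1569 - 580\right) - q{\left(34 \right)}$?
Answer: $-5957$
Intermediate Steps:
$q{\left(J \right)} = 112 J$ ($q{\left(J \right)} = 56 \cdot 2 J = 112 J$)
$\left(-1569 - 580\right) - q{\left(34 \right)} = \left(-1569 - 580\right) - 112 \cdot 34 = \left(-1569 - 580\right) - 3808 = -2149 - 3808 = -5957$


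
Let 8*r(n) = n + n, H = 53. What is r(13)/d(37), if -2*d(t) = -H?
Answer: 13/106 ≈ 0.12264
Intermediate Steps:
d(t) = 53/2 (d(t) = -(-1)*53/2 = -½*(-53) = 53/2)
r(n) = n/4 (r(n) = (n + n)/8 = (2*n)/8 = n/4)
r(13)/d(37) = ((¼)*13)/(53/2) = (13/4)*(2/53) = 13/106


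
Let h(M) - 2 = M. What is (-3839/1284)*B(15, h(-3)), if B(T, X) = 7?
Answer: -26873/1284 ≈ -20.929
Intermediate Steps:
h(M) = 2 + M
(-3839/1284)*B(15, h(-3)) = -3839/1284*7 = -26873/1284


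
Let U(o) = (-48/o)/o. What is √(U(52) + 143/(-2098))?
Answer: I*√63907178/27274 ≈ 0.29311*I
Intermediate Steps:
U(o) = -48/o²
√(U(52) + 143/(-2098)) = √(-48/52² + 143/(-2098)) = √(-48*1/2704 + 143*(-1/2098)) = √(-3/169 - 143/2098) = √(-30461/354562) = I*√63907178/27274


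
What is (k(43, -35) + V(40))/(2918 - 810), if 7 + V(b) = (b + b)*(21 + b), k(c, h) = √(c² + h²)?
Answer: 4873/2108 + √3074/2108 ≈ 2.3380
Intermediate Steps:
V(b) = -7 + 2*b*(21 + b) (V(b) = -7 + (b + b)*(21 + b) = -7 + (2*b)*(21 + b) = -7 + 2*b*(21 + b))
(k(43, -35) + V(40))/(2918 - 810) = (√(43² + (-35)²) + (-7 + 2*40² + 42*40))/(2918 - 810) = (√(1849 + 1225) + (-7 + 2*1600 + 1680))/2108 = (√3074 + (-7 + 3200 + 1680))*(1/2108) = (√3074 + 4873)*(1/2108) = (4873 + √3074)*(1/2108) = 4873/2108 + √3074/2108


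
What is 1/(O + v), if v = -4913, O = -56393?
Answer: -1/61306 ≈ -1.6312e-5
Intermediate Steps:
1/(O + v) = 1/(-56393 - 4913) = 1/(-61306) = -1/61306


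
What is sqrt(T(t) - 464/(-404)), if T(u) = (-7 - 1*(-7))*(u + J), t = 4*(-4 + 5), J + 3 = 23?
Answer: 2*sqrt(2929)/101 ≈ 1.0717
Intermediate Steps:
J = 20 (J = -3 + 23 = 20)
t = 4 (t = 4*1 = 4)
T(u) = 0 (T(u) = (-7 - 1*(-7))*(u + 20) = (-7 + 7)*(20 + u) = 0*(20 + u) = 0)
sqrt(T(t) - 464/(-404)) = sqrt(0 - 464/(-404)) = sqrt(0 - 464*(-1/404)) = sqrt(0 + 116/101) = sqrt(116/101) = 2*sqrt(2929)/101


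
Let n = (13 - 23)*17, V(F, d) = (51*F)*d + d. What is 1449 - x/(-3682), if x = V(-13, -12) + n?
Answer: 2671496/1841 ≈ 1451.1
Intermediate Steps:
V(F, d) = d + 51*F*d (V(F, d) = 51*F*d + d = d + 51*F*d)
n = -170 (n = -10*17 = -170)
x = 7774 (x = -12*(1 + 51*(-13)) - 170 = -12*(1 - 663) - 170 = -12*(-662) - 170 = 7944 - 170 = 7774)
1449 - x/(-3682) = 1449 - 7774/(-3682) = 1449 - 7774*(-1)/3682 = 1449 - 1*(-3887/1841) = 1449 + 3887/1841 = 2671496/1841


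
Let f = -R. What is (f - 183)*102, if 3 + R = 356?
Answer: -54672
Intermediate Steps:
R = 353 (R = -3 + 356 = 353)
f = -353 (f = -1*353 = -353)
(f - 183)*102 = (-353 - 183)*102 = -536*102 = -54672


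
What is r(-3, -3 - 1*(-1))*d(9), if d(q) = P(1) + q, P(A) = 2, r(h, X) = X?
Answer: -22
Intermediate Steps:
d(q) = 2 + q
r(-3, -3 - 1*(-1))*d(9) = (-3 - 1*(-1))*(2 + 9) = (-3 + 1)*11 = -2*11 = -22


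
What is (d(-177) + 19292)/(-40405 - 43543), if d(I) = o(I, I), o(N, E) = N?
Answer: -19115/83948 ≈ -0.22770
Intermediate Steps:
d(I) = I
(d(-177) + 19292)/(-40405 - 43543) = (-177 + 19292)/(-40405 - 43543) = 19115/(-83948) = 19115*(-1/83948) = -19115/83948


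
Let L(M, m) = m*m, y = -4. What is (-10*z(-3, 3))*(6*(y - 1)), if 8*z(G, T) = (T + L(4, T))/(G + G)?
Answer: -75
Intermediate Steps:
L(M, m) = m²
z(G, T) = (T + T²)/(16*G) (z(G, T) = ((T + T²)/(G + G))/8 = ((T + T²)/((2*G)))/8 = ((T + T²)*(1/(2*G)))/8 = ((T + T²)/(2*G))/8 = (T + T²)/(16*G))
(-10*z(-3, 3))*(6*(y - 1)) = (-5*3*(1 + 3)/(8*(-3)))*(6*(-4 - 1)) = (-5*3*(-1)*4/(8*3))*(6*(-5)) = -10*(-¼)*(-30) = (5/2)*(-30) = -75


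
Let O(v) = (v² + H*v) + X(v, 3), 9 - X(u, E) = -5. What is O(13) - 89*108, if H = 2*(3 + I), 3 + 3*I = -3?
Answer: -9403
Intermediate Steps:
I = -2 (I = -1 + (⅓)*(-3) = -1 - 1 = -2)
X(u, E) = 14 (X(u, E) = 9 - 1*(-5) = 9 + 5 = 14)
H = 2 (H = 2*(3 - 2) = 2*1 = 2)
O(v) = 14 + v² + 2*v (O(v) = (v² + 2*v) + 14 = 14 + v² + 2*v)
O(13) - 89*108 = (14 + 13² + 2*13) - 89*108 = (14 + 169 + 26) - 9612 = 209 - 9612 = -9403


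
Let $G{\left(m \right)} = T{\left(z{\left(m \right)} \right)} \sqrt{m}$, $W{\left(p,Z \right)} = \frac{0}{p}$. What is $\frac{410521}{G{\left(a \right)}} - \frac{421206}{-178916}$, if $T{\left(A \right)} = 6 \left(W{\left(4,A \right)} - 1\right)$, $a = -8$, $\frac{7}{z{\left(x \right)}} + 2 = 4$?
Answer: $\frac{210603}{89458} + \frac{410521 i \sqrt{2}}{24} \approx 2.3542 + 24190.0 i$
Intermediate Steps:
$W{\left(p,Z \right)} = 0$
$z{\left(x \right)} = \frac{7}{2}$ ($z{\left(x \right)} = \frac{7}{-2 + 4} = \frac{7}{2}$)
$T{\left(A \right)} = -6$ ($T{\left(A \right)} = 6 \left(0 - 1\right) = 6 \left(-1\right) = -6$)
$G{\left(m \right)} = - 6 \sqrt{m}$
$\frac{410521}{G{\left(a \right)}} - \frac{421206}{-178916} = \frac{410521}{\left(-6\right) \sqrt{-8}} - \frac{421206}{-178916} = \frac{410521}{\left(-6\right) 2 i \sqrt{2}} - - \frac{210603}{89458} = \frac{410521}{\left(-12\right) i \sqrt{2}} + \frac{210603}{89458} = 410521 \frac{i \sqrt{2}}{24} + \frac{210603}{89458} = \frac{410521 i \sqrt{2}}{24} + \frac{210603}{89458} = \frac{210603}{89458} + \frac{410521 i \sqrt{2}}{24}$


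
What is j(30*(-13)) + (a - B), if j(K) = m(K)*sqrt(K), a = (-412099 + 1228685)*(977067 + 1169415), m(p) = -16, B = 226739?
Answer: 1752786923713 - 16*I*sqrt(390) ≈ 1.7528e+12 - 315.97*I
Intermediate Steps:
a = 1752787150452 (a = 816586*2146482 = 1752787150452)
j(K) = -16*sqrt(K)
j(30*(-13)) + (a - B) = -16*I*sqrt(390) + (1752787150452 - 1*226739) = -16*I*sqrt(390) + (1752787150452 - 226739) = -16*I*sqrt(390) + 1752786923713 = 1752786923713 - 16*I*sqrt(390)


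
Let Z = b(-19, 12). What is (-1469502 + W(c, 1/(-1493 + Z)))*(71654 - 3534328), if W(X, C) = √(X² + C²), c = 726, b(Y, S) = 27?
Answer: 5088406368348 - 1731337*√1132768547857/733 ≈ 5.0859e+12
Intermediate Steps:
Z = 27
W(X, C) = √(C² + X²)
(-1469502 + W(c, 1/(-1493 + Z)))*(71654 - 3534328) = (-1469502 + √((1/(-1493 + 27))² + 726²))*(71654 - 3534328) = (-1469502 + √((1/(-1466))² + 527076))*(-3462674) = (-1469502 + √((-1/1466)² + 527076))*(-3462674) = (-1469502 + √(1/2149156 + 527076))*(-3462674) = (-1469502 + √(1132768547857/2149156))*(-3462674) = (-1469502 + √1132768547857/1466)*(-3462674) = 5088406368348 - 1731337*√1132768547857/733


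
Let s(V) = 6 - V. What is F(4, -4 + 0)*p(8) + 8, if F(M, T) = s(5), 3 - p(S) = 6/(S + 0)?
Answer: 41/4 ≈ 10.250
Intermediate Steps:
p(S) = 3 - 6/S (p(S) = 3 - 6/(S + 0) = 3 - 6/S)
F(M, T) = 1 (F(M, T) = 6 - 1*5 = 6 - 5 = 1)
F(4, -4 + 0)*p(8) + 8 = 1*(3 - 6/8) + 8 = 1*(3 - 6*1/8) + 8 = 1*(3 - 3/4) + 8 = 1*(9/4) + 8 = 9/4 + 8 = 41/4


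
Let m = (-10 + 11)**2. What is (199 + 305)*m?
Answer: 504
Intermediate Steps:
m = 1 (m = 1**2 = 1)
(199 + 305)*m = (199 + 305)*1 = 504*1 = 504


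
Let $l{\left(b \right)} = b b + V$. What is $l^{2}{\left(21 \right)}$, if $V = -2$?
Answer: $192721$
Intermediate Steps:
$l{\left(b \right)} = -2 + b^{2}$ ($l{\left(b \right)} = b b - 2 = b^{2} - 2 = -2 + b^{2}$)
$l^{2}{\left(21 \right)} = \left(-2 + 21^{2}\right)^{2} = \left(-2 + 441\right)^{2} = 439^{2} = 192721$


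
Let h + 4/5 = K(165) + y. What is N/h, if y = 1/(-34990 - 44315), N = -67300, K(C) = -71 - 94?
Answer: 533722650/1314877 ≈ 405.91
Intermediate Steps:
K(C) = -165
y = -1/79305 (y = 1/(-79305) = -1/79305 ≈ -1.2610e-5)
h = -2629754/15861 (h = -⅘ + (-165 - 1/79305) = -⅘ - 13085326/79305 = -2629754/15861 ≈ -165.80)
N/h = -67300/(-2629754/15861) = -67300*(-15861/2629754) = 533722650/1314877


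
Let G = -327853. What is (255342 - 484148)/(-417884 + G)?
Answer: 228806/745737 ≈ 0.30682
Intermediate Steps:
(255342 - 484148)/(-417884 + G) = (255342 - 484148)/(-417884 - 327853) = -228806/(-745737) = -228806*(-1/745737) = 228806/745737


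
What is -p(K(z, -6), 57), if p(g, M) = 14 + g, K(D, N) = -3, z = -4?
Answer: -11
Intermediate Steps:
-p(K(z, -6), 57) = -(14 - 3) = -1*11 = -11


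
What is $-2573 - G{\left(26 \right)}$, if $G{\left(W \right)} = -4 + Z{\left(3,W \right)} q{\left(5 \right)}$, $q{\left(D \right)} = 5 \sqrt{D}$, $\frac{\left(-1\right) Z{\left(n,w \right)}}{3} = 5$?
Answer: $-2569 + 75 \sqrt{5} \approx -2401.3$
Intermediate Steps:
$Z{\left(n,w \right)} = -15$ ($Z{\left(n,w \right)} = \left(-3\right) 5 = -15$)
$G{\left(W \right)} = -4 - 75 \sqrt{5}$ ($G{\left(W \right)} = -4 - 15 \cdot 5 \sqrt{5} = -4 - 75 \sqrt{5}$)
$-2573 - G{\left(26 \right)} = -2573 - \left(-4 - 75 \sqrt{5}\right) = -2573 + \left(4 + 75 \sqrt{5}\right) = -2569 + 75 \sqrt{5}$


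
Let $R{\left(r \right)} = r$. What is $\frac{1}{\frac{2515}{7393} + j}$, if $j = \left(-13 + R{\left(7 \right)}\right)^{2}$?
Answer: $\frac{7393}{268663} \approx 0.027518$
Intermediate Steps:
$j = 36$ ($j = \left(-13 + 7\right)^{2} = \left(-6\right)^{2} = 36$)
$\frac{1}{\frac{2515}{7393} + j} = \frac{1}{\frac{2515}{7393} + 36} = \frac{1}{\frac{268663}{7393}} = \frac{7393}{268663}$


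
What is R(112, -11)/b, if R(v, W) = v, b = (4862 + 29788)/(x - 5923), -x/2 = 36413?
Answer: -57272/225 ≈ -254.54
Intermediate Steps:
x = -72826 (x = -2*36413 = -72826)
b = -3150/7159 (b = (4862 + 29788)/(-72826 - 5923) = 34650/(-78749) = 34650*(-1/78749) = -3150/7159 ≈ -0.44001)
R(112, -11)/b = 112/(-3150/7159) = 112*(-7159/3150) = -57272/225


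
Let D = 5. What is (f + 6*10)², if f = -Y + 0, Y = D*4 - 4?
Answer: 1936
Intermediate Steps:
Y = 16 (Y = 5*4 - 4 = 20 - 4 = 16)
f = -16 (f = -1*16 + 0 = -16 + 0 = -16)
(f + 6*10)² = (-16 + 6*10)² = (-16 + 60)² = 44² = 1936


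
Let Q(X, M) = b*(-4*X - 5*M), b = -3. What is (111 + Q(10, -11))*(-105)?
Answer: -6930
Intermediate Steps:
Q(X, M) = 12*X + 15*M (Q(X, M) = -3*(-4*X - 5*M) = -3*(-5*M - 4*X) = 12*X + 15*M)
(111 + Q(10, -11))*(-105) = (111 + (12*10 + 15*(-11)))*(-105) = (111 + (120 - 165))*(-105) = (111 - 45)*(-105) = 66*(-105) = -6930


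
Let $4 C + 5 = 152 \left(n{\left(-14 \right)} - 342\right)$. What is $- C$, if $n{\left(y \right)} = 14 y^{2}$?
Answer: $- \frac{365099}{4} \approx -91275.0$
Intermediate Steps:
$C = \frac{365099}{4}$ ($C = - \frac{5}{4} + \frac{152 \left(14 \left(-14\right)^{2} - 342\right)}{4} = - \frac{5}{4} + \frac{152 \left(14 \cdot 196 - 342\right)}{4} = - \frac{5}{4} + \frac{152 \left(2744 - 342\right)}{4} = - \frac{5}{4} + \frac{152 \cdot 2402}{4} = - \frac{5}{4} + \frac{1}{4} \cdot 365104 = - \frac{5}{4} + 91276 = \frac{365099}{4} \approx 91275.0$)
$- C = \left(-1\right) \frac{365099}{4} = - \frac{365099}{4}$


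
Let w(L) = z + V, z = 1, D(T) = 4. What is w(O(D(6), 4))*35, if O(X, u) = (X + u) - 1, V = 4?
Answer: 175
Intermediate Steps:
O(X, u) = -1 + X + u
w(L) = 5 (w(L) = 1 + 4 = 5)
w(O(D(6), 4))*35 = 5*35 = 175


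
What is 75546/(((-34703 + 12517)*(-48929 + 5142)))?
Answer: 37773/485729191 ≈ 7.7766e-5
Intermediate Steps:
75546/(((-34703 + 12517)*(-48929 + 5142))) = 75546/((-22186*(-43787))) = 75546/971458382 = 75546*(1/971458382) = 37773/485729191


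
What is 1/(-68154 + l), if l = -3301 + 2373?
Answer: -1/69082 ≈ -1.4476e-5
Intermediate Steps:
l = -928
1/(-68154 + l) = 1/(-68154 - 928) = 1/(-69082) = -1/69082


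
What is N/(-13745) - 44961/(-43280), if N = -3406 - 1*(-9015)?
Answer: 15009257/23795344 ≈ 0.63076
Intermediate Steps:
N = 5609 (N = -3406 + 9015 = 5609)
N/(-13745) - 44961/(-43280) = 5609/(-13745) - 44961/(-43280) = 5609*(-1/13745) - 44961*(-1/43280) = -5609/13745 + 44961/43280 = 15009257/23795344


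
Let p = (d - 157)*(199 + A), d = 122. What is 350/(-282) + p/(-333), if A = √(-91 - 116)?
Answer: 307930/15651 + 35*I*√23/111 ≈ 19.675 + 1.5122*I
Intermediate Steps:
A = 3*I*√23 (A = √(-207) = 3*I*√23 ≈ 14.387*I)
p = -6965 - 105*I*√23 (p = (122 - 157)*(199 + 3*I*√23) = -35*(199 + 3*I*√23) = -6965 - 105*I*√23 ≈ -6965.0 - 503.56*I)
350/(-282) + p/(-333) = 350/(-282) + (-6965 - 105*I*√23)/(-333) = 350*(-1/282) + (-6965 - 105*I*√23)*(-1/333) = -175/141 + (6965/333 + 35*I*√23/111) = 307930/15651 + 35*I*√23/111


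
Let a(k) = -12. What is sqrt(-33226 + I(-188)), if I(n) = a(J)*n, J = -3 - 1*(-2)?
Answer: I*sqrt(30970) ≈ 175.98*I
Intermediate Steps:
J = -1 (J = -3 + 2 = -1)
I(n) = -12*n
sqrt(-33226 + I(-188)) = sqrt(-33226 - 12*(-188)) = sqrt(-33226 + 2256) = sqrt(-30970) = I*sqrt(30970)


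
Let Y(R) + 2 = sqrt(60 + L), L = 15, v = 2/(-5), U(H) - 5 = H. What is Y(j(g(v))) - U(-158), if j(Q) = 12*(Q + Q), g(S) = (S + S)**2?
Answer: 151 + 5*sqrt(3) ≈ 159.66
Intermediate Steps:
U(H) = 5 + H
v = -2/5 (v = 2*(-1/5) = -2/5 ≈ -0.40000)
g(S) = 4*S**2 (g(S) = (2*S)**2 = 4*S**2)
j(Q) = 24*Q (j(Q) = 12*(2*Q) = 24*Q)
Y(R) = -2 + 5*sqrt(3) (Y(R) = -2 + sqrt(60 + 15) = -2 + sqrt(75) = -2 + 5*sqrt(3))
Y(j(g(v))) - U(-158) = (-2 + 5*sqrt(3)) - (5 - 158) = (-2 + 5*sqrt(3)) - 1*(-153) = (-2 + 5*sqrt(3)) + 153 = 151 + 5*sqrt(3)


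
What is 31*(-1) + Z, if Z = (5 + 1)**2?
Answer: 5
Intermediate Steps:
Z = 36 (Z = 6**2 = 36)
31*(-1) + Z = 31*(-1) + 36 = -31 + 36 = 5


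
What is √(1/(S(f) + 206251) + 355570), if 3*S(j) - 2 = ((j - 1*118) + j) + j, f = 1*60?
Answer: √136160012873760181/618817 ≈ 596.30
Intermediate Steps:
f = 60
S(j) = -116/3 + j (S(j) = ⅔ + (((j - 1*118) + j) + j)/3 = ⅔ + (((j - 118) + j) + j)/3 = ⅔ + (((-118 + j) + j) + j)/3 = ⅔ + ((-118 + 2*j) + j)/3 = ⅔ + (-118 + 3*j)/3 = ⅔ + (-118/3 + j) = -116/3 + j)
√(1/(S(f) + 206251) + 355570) = √(1/((-116/3 + 60) + 206251) + 355570) = √(1/(64/3 + 206251) + 355570) = √(1/(618817/3) + 355570) = √(3/618817 + 355570) = √(220032760693/618817) = √136160012873760181/618817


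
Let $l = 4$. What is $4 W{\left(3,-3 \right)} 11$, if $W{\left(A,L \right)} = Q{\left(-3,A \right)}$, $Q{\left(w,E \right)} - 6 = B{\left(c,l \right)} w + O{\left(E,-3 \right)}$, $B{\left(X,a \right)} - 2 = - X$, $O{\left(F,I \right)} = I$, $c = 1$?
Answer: $0$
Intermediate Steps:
$B{\left(X,a \right)} = 2 - X$
$Q{\left(w,E \right)} = 3 + w$ ($Q{\left(w,E \right)} = 6 + \left(\left(2 - 1\right) w - 3\right) = 6 + \left(1 w - 3\right) = 6 + \left(w - 3\right) = 6 + \left(-3 + w\right) = 3 + w$)
$W{\left(A,L \right)} = 0$ ($W{\left(A,L \right)} = 3 - 3 = 0$)
$4 W{\left(3,-3 \right)} 11 = 4 \cdot 0 \cdot 11 = 0 \cdot 11 = 0$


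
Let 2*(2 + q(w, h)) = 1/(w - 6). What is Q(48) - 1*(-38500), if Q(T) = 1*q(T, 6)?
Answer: 3233833/84 ≈ 38498.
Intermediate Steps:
q(w, h) = -2 + 1/(2*(-6 + w)) (q(w, h) = -2 + 1/(2*(w - 6)) = -2 + 1/(2*(-6 + w)))
Q(T) = (25 - 4*T)/(2*(-6 + T)) (Q(T) = 1*((25 - 4*T)/(2*(-6 + T))) = (25 - 4*T)/(2*(-6 + T)))
Q(48) - 1*(-38500) = (25 - 4*48)/(2*(-6 + 48)) - 1*(-38500) = (½)*(25 - 192)/42 + 38500 = (½)*(1/42)*(-167) + 38500 = -167/84 + 38500 = 3233833/84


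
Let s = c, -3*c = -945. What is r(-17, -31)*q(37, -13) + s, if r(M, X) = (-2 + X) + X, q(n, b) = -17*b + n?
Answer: -16197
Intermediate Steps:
c = 315 (c = -⅓*(-945) = 315)
q(n, b) = n - 17*b
r(M, X) = -2 + 2*X
s = 315
r(-17, -31)*q(37, -13) + s = (-2 + 2*(-31))*(37 - 17*(-13)) + 315 = (-2 - 62)*(37 + 221) + 315 = -64*258 + 315 = -16512 + 315 = -16197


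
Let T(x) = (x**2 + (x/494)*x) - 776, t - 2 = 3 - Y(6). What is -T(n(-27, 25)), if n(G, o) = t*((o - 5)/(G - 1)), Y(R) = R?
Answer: 18771481/24206 ≈ 775.49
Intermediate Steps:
t = -1 (t = 2 + (3 - 1*6) = 2 + (3 - 6) = 2 - 3 = -1)
n(G, o) = -(-5 + o)/(-1 + G) (n(G, o) = -(o - 5)/(G - 1) = -(-5 + o)/(-1 + G))
T(x) = -776 + 495*x**2/494 (T(x) = (x**2 + (x*(1/494))*x) - 776 = (x**2 + (x/494)*x) - 776 = (x**2 + x**2/494) - 776 = 495*x**2/494 - 776 = -776 + 495*x**2/494)
-T(n(-27, 25)) = -(-776 + 495*((5 - 1*25)/(-1 - 27))**2/494) = -(-776 + 495*((5 - 25)/(-28))**2/494) = -(-776 + 495*(-1/28*(-20))**2/494) = -(-776 + 495*(5/7)**2/494) = -(-776 + (495/494)*(25/49)) = -(-776 + 12375/24206) = -1*(-18771481/24206) = 18771481/24206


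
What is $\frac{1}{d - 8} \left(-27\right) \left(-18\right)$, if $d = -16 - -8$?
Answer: $- \frac{243}{8} \approx -30.375$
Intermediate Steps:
$d = -8$ ($d = -16 + 8 = -8$)
$\frac{1}{d - 8} \left(-27\right) \left(-18\right) = \frac{1}{-8 - 8} \left(-27\right) \left(-18\right) = \frac{1}{-16} \left(-27\right) \left(-18\right) = \left(- \frac{1}{16}\right) \left(-27\right) \left(-18\right) = \frac{27}{16} \left(-18\right) = - \frac{243}{8}$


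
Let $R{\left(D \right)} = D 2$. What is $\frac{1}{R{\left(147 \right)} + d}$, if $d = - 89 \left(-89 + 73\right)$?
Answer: $\frac{1}{1718} \approx 0.00058207$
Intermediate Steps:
$d = 1424$ ($d = \left(-89\right) \left(-16\right) = 1424$)
$R{\left(D \right)} = 2 D$
$\frac{1}{R{\left(147 \right)} + d} = \frac{1}{2 \cdot 147 + 1424} = \frac{1}{294 + 1424} = \frac{1}{1718}$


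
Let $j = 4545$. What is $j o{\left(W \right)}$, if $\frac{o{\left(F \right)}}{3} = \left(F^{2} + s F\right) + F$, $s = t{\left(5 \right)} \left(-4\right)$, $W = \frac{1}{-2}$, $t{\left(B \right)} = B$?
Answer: $\frac{531765}{4} \approx 1.3294 \cdot 10^{5}$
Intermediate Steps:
$W = - \frac{1}{2} \approx -0.5$
$s = -20$ ($s = 5 \left(-4\right) = -20$)
$o{\left(F \right)} = - 57 F + 3 F^{2}$ ($o{\left(F \right)} = 3 \left(\left(F^{2} - 20 F\right) + F\right) = 3 \left(F^{2} - 19 F\right) = - 57 F + 3 F^{2}$)
$j o{\left(W \right)} = 4545 \cdot 3 \left(- \frac{1}{2}\right) \left(-19 - \frac{1}{2}\right) = 4545 \cdot 3 \left(- \frac{1}{2}\right) \left(- \frac{39}{2}\right) = 4545 \cdot \frac{117}{4} = \frac{531765}{4}$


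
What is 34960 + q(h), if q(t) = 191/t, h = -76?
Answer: 2656769/76 ≈ 34958.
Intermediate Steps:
34960 + q(h) = 34960 + 191/(-76) = 34960 + 191*(-1/76) = 34960 - 191/76 = 2656769/76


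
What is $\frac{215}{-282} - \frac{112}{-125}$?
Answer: $\frac{4709}{35250} \approx 0.13359$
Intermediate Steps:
$\frac{215}{-282} - \frac{112}{-125} = 215 \left(- \frac{1}{282}\right) - - \frac{112}{125} = - \frac{215}{282} + \frac{112}{125} = \frac{4709}{35250}$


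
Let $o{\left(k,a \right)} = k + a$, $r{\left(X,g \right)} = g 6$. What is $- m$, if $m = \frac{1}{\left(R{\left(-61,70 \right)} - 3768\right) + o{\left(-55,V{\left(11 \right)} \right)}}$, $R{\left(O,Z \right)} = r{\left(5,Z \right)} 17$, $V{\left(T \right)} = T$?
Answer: $- \frac{1}{3328} \approx -0.00030048$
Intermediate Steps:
$r{\left(X,g \right)} = 6 g$
$R{\left(O,Z \right)} = 102 Z$ ($R{\left(O,Z \right)} = 6 Z 17 = 102 Z$)
$o{\left(k,a \right)} = a + k$
$m = \frac{1}{3328}$ ($m = \frac{1}{\left(102 \cdot 70 - 3768\right) + \left(11 - 55\right)} = \frac{1}{\left(7140 - 3768\right) - 44} = \frac{1}{3372 - 44} = \frac{1}{3328} \approx 0.00030048$)
$- m = \left(-1\right) \frac{1}{3328} = - \frac{1}{3328}$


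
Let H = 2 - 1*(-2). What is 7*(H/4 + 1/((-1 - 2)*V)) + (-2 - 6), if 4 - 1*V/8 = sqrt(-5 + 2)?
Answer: -121/114 - 7*I*sqrt(3)/456 ≈ -1.0614 - 0.026588*I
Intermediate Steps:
H = 4 (H = 2 + 2 = 4)
V = 32 - 8*I*sqrt(3) (V = 32 - 8*sqrt(-5 + 2) = 32 - 8*I*sqrt(3) ≈ 32.0 - 13.856*I)
7*(H/4 + 1/((-1 - 2)*V)) + (-2 - 6) = 7*(4/4 + 1/((-1 - 2)*(32 - 8*I*sqrt(3)))) + (-2 - 6) = 7*(4*(1/4) + 1/((-3)*(32 - 8*I*sqrt(3)))) - 8 = 7*(1 - 1/(3*(32 - 8*I*sqrt(3)))) - 8 = (7 - 7/(3*(32 - 8*I*sqrt(3)))) - 8 = -1 - 7/(3*(32 - 8*I*sqrt(3)))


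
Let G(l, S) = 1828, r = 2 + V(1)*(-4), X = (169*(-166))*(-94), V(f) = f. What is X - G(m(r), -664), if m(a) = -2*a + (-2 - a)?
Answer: 2635248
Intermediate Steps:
X = 2637076 (X = -28054*(-94) = 2637076)
r = -2 (r = 2 + 1*(-4) = 2 - 4 = -2)
m(a) = -2 - 3*a
X - G(m(r), -664) = 2637076 - 1*1828 = 2637076 - 1828 = 2635248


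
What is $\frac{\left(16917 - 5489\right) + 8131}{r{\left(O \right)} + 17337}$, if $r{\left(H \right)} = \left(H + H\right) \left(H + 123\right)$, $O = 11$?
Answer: $\frac{19559}{20285} \approx 0.96421$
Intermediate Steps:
$r{\left(H \right)} = 2 H \left(123 + H\right)$
$\frac{\left(16917 - 5489\right) + 8131}{r{\left(O \right)} + 17337} = \frac{\left(16917 - 5489\right) + 8131}{2 \cdot 11 \left(123 + 11\right) + 17337} = \frac{\left(16917 - 5489\right) + 8131}{2 \cdot 11 \cdot 134 + 17337} = \frac{11428 + 8131}{2948 + 17337} = \frac{19559}{20285}$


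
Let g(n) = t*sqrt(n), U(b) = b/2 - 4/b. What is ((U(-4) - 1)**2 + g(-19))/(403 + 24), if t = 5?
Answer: 4/427 + 5*I*sqrt(19)/427 ≈ 0.0093677 + 0.051041*I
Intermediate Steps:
U(b) = b/2 - 4/b (U(b) = b*(1/2) - 4/b = b/2 - 4/b)
g(n) = 5*sqrt(n)
((U(-4) - 1)**2 + g(-19))/(403 + 24) = ((((1/2)*(-4) - 4/(-4)) - 1)**2 + 5*sqrt(-19))/(403 + 24) = (((-2 - 4*(-1/4)) - 1)**2 + 5*(I*sqrt(19)))/427 = (((-2 + 1) - 1)**2 + 5*I*sqrt(19))*(1/427) = ((-1 - 1)**2 + 5*I*sqrt(19))*(1/427) = ((-2)**2 + 5*I*sqrt(19))*(1/427) = (4 + 5*I*sqrt(19))*(1/427) = 4/427 + 5*I*sqrt(19)/427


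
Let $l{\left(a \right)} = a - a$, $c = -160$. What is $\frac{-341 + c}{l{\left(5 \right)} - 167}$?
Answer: $3$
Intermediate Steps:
$l{\left(a \right)} = 0$
$\frac{-341 + c}{l{\left(5 \right)} - 167} = \frac{-341 - 160}{0 - 167} = - \frac{501}{0 - 167} = - \frac{501}{-167} = \left(-501\right) \left(- \frac{1}{167}\right) = 3$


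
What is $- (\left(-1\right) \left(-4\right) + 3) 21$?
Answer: $-147$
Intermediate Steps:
$- (\left(-1\right) \left(-4\right) + 3) 21 = - (4 + 3) 21 = \left(-1\right) 7 \cdot 21 = \left(-7\right) 21 = -147$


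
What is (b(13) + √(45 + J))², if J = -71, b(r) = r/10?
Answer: -2431/100 + 13*I*√26/5 ≈ -24.31 + 13.257*I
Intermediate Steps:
b(r) = r/10 (b(r) = r*(⅒) = r/10)
(b(13) + √(45 + J))² = ((⅒)*13 + √(45 - 71))² = (13/10 + √(-26))² = (13/10 + I*√26)²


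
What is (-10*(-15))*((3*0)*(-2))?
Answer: 0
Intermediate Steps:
(-10*(-15))*((3*0)*(-2)) = 150*(0*(-2)) = 150*0 = 0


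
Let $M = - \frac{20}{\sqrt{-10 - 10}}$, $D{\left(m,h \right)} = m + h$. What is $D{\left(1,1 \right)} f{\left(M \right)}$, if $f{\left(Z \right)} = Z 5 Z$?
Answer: $-200$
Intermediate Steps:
$D{\left(m,h \right)} = h + m$
$M = 2 i \sqrt{5}$ ($M = - \frac{20}{\sqrt{-20}} = - \frac{20}{2 i \sqrt{5}} = - 20 \left(- \frac{i \sqrt{5}}{10}\right) = 2 i \sqrt{5} \approx 4.4721 i$)
$f{\left(Z \right)} = 5 Z^{2}$ ($f{\left(Z \right)} = 5 Z Z = 5 Z^{2}$)
$D{\left(1,1 \right)} f{\left(M \right)} = \left(1 + 1\right) 5 \left(2 i \sqrt{5}\right)^{2} = 2 \cdot 5 \left(-20\right) = 2 \left(-100\right) = -200$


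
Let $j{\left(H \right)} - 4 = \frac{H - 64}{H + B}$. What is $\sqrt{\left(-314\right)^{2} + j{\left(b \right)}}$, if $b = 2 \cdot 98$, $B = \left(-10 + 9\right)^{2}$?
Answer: $\frac{2 \sqrt{956648351}}{197} \approx 314.01$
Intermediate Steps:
$B = 1$ ($B = \left(-1\right)^{2} = 1$)
$b = 196$
$j{\left(H \right)} = 4 + \frac{-64 + H}{1 + H}$ ($j{\left(H \right)} = 4 + \frac{H - 64}{H + 1} = 4 + \frac{-64 + H}{1 + H}$)
$\sqrt{\left(-314\right)^{2} + j{\left(b \right)}} = \sqrt{\left(-314\right)^{2} + \frac{5 \left(-12 + 196\right)}{1 + 196}} = \sqrt{98596 + 5 \cdot \frac{1}{197} \cdot 184} = \sqrt{98596 + \frac{920}{197}} = \sqrt{\frac{19424332}{197}} = \frac{2 \sqrt{956648351}}{197}$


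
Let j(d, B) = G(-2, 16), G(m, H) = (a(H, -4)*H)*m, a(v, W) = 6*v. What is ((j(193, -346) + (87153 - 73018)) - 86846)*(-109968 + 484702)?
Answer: -28398466722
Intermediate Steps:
G(m, H) = 6*m*H² (G(m, H) = ((6*H)*H)*m = (6*H²)*m = 6*m*H²)
j(d, B) = -3072 (j(d, B) = 6*(-2)*16² = 6*(-2)*256 = -3072)
((j(193, -346) + (87153 - 73018)) - 86846)*(-109968 + 484702) = ((-3072 + (87153 - 73018)) - 86846)*(-109968 + 484702) = ((-3072 + 14135) - 86846)*374734 = (11063 - 86846)*374734 = -75783*374734 = -28398466722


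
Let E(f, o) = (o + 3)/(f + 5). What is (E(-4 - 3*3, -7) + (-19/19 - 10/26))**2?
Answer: 529/676 ≈ 0.78254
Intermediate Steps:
E(f, o) = (3 + o)/(5 + f)
(E(-4 - 3*3, -7) + (-19/19 - 10/26))**2 = ((3 - 7)/(5 + (-4 - 3*3)) + (-19/19 - 10/26))**2 = (-4/(5 + (-4 - 9)) + (-19*1/19 - 10*1/26))**2 = (-4/(5 - 13) + (-1 - 5/13))**2 = (-4/(-8) - 18/13)**2 = (-1/8*(-4) - 18/13)**2 = (1/2 - 18/13)**2 = (-23/26)**2 = 529/676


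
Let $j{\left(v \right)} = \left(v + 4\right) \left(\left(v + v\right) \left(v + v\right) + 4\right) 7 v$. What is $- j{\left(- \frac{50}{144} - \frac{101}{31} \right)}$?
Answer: $\frac{3460709843517017}{6204642591744} \approx 557.76$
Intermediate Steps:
$j{\left(v \right)} = 7 v \left(4 + v\right) \left(4 + 4 v^{2}\right)$ ($j{\left(v \right)} = \left(4 + v\right) \left(2 v 2 v + 4\right) 7 v = \left(4 + v\right) \left(4 v^{2} + 4\right) 7 v = \left(4 + v\right) \left(4 + 4 v^{2}\right) 7 v = 7 \left(4 + v\right) \left(4 + 4 v^{2}\right) v = 7 v \left(4 + v\right) \left(4 + 4 v^{2}\right)$)
$- j{\left(- \frac{50}{144} - \frac{101}{31} \right)} = - 28 \left(- \frac{50}{144} - \frac{101}{31}\right) \left(4 - \left(\frac{25}{72} + \frac{101}{31}\right) + \left(- \frac{50}{144} - \frac{101}{31}\right)^{3} + 4 \left(- \frac{50}{144} - \frac{101}{31}\right)^{2}\right) = - 28 \left(\left(-50\right) \frac{1}{144} - \frac{101}{31}\right) \left(4 - \frac{8047}{2232} + \left(\left(-50\right) \frac{1}{144} - \frac{101}{31}\right)^{3} + 4 \left(\left(-50\right) \frac{1}{144} - \frac{101}{31}\right)^{2}\right) = - 28 \left(- \frac{25}{72} - \frac{101}{31}\right) \left(4 - \frac{8047}{2232} + \left(- \frac{25}{72} - \frac{101}{31}\right)^{3} + 4 \left(- \frac{25}{72} - \frac{101}{31}\right)^{2}\right) = - \frac{28 \left(-8047\right) \left(4 - \frac{8047}{2232} + \left(- \frac{8047}{2232}\right)^{3} + 4 \left(- \frac{8047}{2232}\right)^{2}\right)}{2232} = - \frac{28 \left(-8047\right) \left(4 - \frac{8047}{2232} - \frac{521077119823}{11119431168} + 4 \cdot \frac{64754209}{4981824}\right)}{2232} = - \frac{28 \left(-8047\right) \left(4 - \frac{8047}{2232} - \frac{521077119823}{11119431168} + \frac{64754209}{1245456}\right)}{2232} = - \frac{28 \left(-8047\right) 61437445073}{2232 \cdot 11119431168} = \left(-1\right) \left(- \frac{3460709843517017}{6204642591744}\right) = \frac{3460709843517017}{6204642591744}$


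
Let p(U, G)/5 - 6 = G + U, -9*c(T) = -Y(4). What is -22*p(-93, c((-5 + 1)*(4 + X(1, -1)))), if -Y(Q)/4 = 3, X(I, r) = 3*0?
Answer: 29150/3 ≈ 9716.7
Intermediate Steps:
X(I, r) = 0
Y(Q) = -12 (Y(Q) = -4*3 = -12)
c(T) = -4/3 (c(T) = -(-1)*(-12)/9 = -⅑*12 = -4/3)
p(U, G) = 30 + 5*G + 5*U (p(U, G) = 30 + 5*(G + U) = 30 + (5*G + 5*U) = 30 + 5*G + 5*U)
-22*p(-93, c((-5 + 1)*(4 + X(1, -1)))) = -22*(30 + 5*(-4/3) + 5*(-93)) = -22*(30 - 20/3 - 465) = -22*(-1325/3) = 29150/3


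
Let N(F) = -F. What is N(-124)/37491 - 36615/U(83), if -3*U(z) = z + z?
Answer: 4118219479/6223506 ≈ 661.72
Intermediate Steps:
U(z) = -2*z/3 (U(z) = -(z + z)/3 = -2*z/3)
N(-124)/37491 - 36615/U(83) = -1*(-124)/37491 - 36615/((-2/3*83)) = 124*(1/37491) - 36615/(-166/3) = 124/37491 - 36615*(-3/166) = 124/37491 + 109845/166 = 4118219479/6223506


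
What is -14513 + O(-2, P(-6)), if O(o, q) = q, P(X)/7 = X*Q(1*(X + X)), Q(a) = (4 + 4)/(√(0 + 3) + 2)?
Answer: -15185 + 336*√3 ≈ -14603.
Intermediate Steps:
Q(a) = 8/(2 + √3) (Q(a) = 8/(√3 + 2) = 8/(2 + √3))
P(X) = 7*X*(16 - 8*√3) (P(X) = 7*(X*(16 - 8*√3)) = 7*X*(16 - 8*√3))
-14513 + O(-2, P(-6)) = -14513 + 56*(-6)*(2 - √3) = -14513 + (-672 + 336*√3) = -15185 + 336*√3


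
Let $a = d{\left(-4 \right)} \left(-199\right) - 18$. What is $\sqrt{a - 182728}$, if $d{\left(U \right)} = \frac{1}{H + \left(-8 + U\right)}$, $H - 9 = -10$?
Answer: $\frac{i \sqrt{30881487}}{13} \approx 427.47 i$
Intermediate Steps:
$H = -1$ ($H = 9 - 10 = -1$)
$d{\left(U \right)} = \frac{1}{-9 + U}$ ($d{\left(U \right)} = \frac{1}{-1 + \left(-8 + U\right)} = \frac{1}{-9 + U}$)
$a = - \frac{35}{13}$ ($a = \frac{1}{-9 - 4} \left(-199\right) - 18 = \frac{1}{-13} \left(-199\right) - 18 = \left(- \frac{1}{13}\right) \left(-199\right) - 18 = \frac{199}{13} - 18 = - \frac{35}{13} \approx -2.6923$)
$\sqrt{a - 182728} = \sqrt{- \frac{35}{13} - 182728} = \sqrt{- \frac{2375499}{13}} = \frac{i \sqrt{30881487}}{13}$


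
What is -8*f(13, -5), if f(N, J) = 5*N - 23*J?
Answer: -1440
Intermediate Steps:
f(N, J) = -23*J + 5*N
-8*f(13, -5) = -8*(-23*(-5) + 5*13) = -8*(115 + 65) = -8*180 = -1440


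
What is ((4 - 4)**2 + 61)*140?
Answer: 8540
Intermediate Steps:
((4 - 4)**2 + 61)*140 = (0**2 + 61)*140 = (0 + 61)*140 = 61*140 = 8540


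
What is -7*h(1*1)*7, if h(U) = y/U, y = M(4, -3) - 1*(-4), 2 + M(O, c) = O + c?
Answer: -147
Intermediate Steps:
M(O, c) = -2 + O + c (M(O, c) = -2 + (O + c) = -2 + O + c)
y = 3 (y = (-2 + 4 - 3) - 1*(-4) = -1 + 4 = 3)
h(U) = 3/U
-7*h(1*1)*7 = -21/(1*1)*7 = -21/1*7 = -21*7 = -147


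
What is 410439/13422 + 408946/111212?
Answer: 2130608970/62195311 ≈ 34.257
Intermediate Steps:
410439/13422 + 408946/111212 = 410439*(1/13422) + 408946*(1/111212) = 136813/4474 + 204473/55606 = 2130608970/62195311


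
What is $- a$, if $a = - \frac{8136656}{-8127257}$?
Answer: $- \frac{8136656}{8127257} \approx -1.0012$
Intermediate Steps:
$a = \frac{8136656}{8127257}$ ($a = \left(-8136656\right) \left(- \frac{1}{8127257}\right) = \frac{8136656}{8127257} \approx 1.0012$)
$- a = \left(-1\right) \frac{8136656}{8127257} = - \frac{8136656}{8127257}$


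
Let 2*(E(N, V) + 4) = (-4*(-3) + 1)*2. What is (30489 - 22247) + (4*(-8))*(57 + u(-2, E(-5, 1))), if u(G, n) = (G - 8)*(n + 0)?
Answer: 9298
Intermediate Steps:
E(N, V) = 9 (E(N, V) = -4 + ((-4*(-3) + 1)*2)/2 = -4 + ((12 + 1)*2)/2 = -4 + (13*2)/2 = -4 + (½)*26 = -4 + 13 = 9)
u(G, n) = n*(-8 + G) (u(G, n) = (-8 + G)*n = n*(-8 + G))
(30489 - 22247) + (4*(-8))*(57 + u(-2, E(-5, 1))) = (30489 - 22247) + (4*(-8))*(57 + 9*(-8 - 2)) = 8242 - 32*(57 + 9*(-10)) = 8242 - 32*(57 - 90) = 8242 - 32*(-33) = 8242 + 1056 = 9298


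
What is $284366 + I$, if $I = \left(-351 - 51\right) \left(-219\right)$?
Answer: $372404$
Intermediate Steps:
$I = 88038$ ($I = \left(-402\right) \left(-219\right) = 88038$)
$284366 + I = 284366 + 88038 = 372404$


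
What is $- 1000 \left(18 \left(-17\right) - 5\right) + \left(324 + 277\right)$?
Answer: $311601$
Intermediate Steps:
$- 1000 \left(18 \left(-17\right) - 5\right) + \left(324 + 277\right) = - 1000 \left(-306 - 5\right) + 601 = \left(-1000\right) \left(-311\right) + 601 = 311000 + 601 = 311601$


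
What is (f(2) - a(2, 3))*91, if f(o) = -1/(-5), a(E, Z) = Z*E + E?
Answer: -3549/5 ≈ -709.80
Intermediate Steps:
a(E, Z) = E + E*Z (a(E, Z) = E*Z + E = E + E*Z)
f(o) = 1/5 (f(o) = -1*(-1/5) = 1/5)
(f(2) - a(2, 3))*91 = (1/5 - 2*(1 + 3))*91 = (1/5 - 2*4)*91 = (1/5 - 1*8)*91 = (1/5 - 8)*91 = -39/5*91 = -3549/5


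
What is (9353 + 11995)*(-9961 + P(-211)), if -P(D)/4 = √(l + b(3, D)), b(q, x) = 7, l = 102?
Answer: -212647428 - 85392*√109 ≈ -2.1354e+8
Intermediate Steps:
P(D) = -4*√109 (P(D) = -4*√(102 + 7) = -4*√109)
(9353 + 11995)*(-9961 + P(-211)) = (9353 + 11995)*(-9961 - 4*√109) = 21348*(-9961 - 4*√109) = -212647428 - 85392*√109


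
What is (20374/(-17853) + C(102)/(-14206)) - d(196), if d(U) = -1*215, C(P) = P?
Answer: 27118492660/126809859 ≈ 213.85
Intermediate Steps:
d(U) = -215
(20374/(-17853) + C(102)/(-14206)) - d(196) = (20374/(-17853) + 102/(-14206)) - 1*(-215) = (20374*(-1/17853) + 102*(-1/14206)) + 215 = (-20374/17853 - 51/7103) + 215 = -145627025/126809859 + 215 = 27118492660/126809859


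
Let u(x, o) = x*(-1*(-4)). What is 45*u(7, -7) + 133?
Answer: 1393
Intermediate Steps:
u(x, o) = 4*x (u(x, o) = x*4 = 4*x)
45*u(7, -7) + 133 = 45*(4*7) + 133 = 45*28 + 133 = 1260 + 133 = 1393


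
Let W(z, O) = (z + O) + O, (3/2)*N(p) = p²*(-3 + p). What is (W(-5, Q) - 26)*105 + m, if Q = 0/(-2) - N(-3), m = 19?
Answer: 4324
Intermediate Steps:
N(p) = 2*p²*(-3 + p)/3 (N(p) = 2*(p²*(-3 + p))/3 = 2*p²*(-3 + p)/3)
Q = 36 (Q = 0/(-2) - 2*(-3)²*(-3 - 3)/3 = 0*(-½) - 2*9*(-6)/3 = 0 - 1*(-36) = 0 + 36 = 36)
W(z, O) = z + 2*O (W(z, O) = (O + z) + O = z + 2*O)
(W(-5, Q) - 26)*105 + m = ((-5 + 2*36) - 26)*105 + 19 = ((-5 + 72) - 26)*105 + 19 = (67 - 26)*105 + 19 = 41*105 + 19 = 4305 + 19 = 4324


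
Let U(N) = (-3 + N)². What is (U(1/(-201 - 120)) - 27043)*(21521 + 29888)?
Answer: -143205345680003/103041 ≈ -1.3898e+9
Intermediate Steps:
(U(1/(-201 - 120)) - 27043)*(21521 + 29888) = ((-3 + 1/(-201 - 120))² - 27043)*(21521 + 29888) = ((-3 + 1/(-321))² - 27043)*51409 = ((-3 - 1/321)² - 27043)*51409 = ((-964/321)² - 27043)*51409 = (929296/103041 - 27043)*51409 = -2785608467/103041*51409 = -143205345680003/103041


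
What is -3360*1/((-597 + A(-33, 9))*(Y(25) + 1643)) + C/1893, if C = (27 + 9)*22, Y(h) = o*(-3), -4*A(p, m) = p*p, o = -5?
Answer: 255067544/606271741 ≈ 0.42071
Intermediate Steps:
A(p, m) = -p²/4 (A(p, m) = -p*p/4 = -p²/4)
Y(h) = 15 (Y(h) = -5*(-3) = 15)
C = 792 (C = 36*22 = 792)
-3360*1/((-597 + A(-33, 9))*(Y(25) + 1643)) + C/1893 = -3360*1/((-597 - ¼*(-33)²)*(15 + 1643)) + 792/1893 = -3360*1/(1658*(-597 - ¼*1089)) + 792*(1/1893) = -3360*1/(1658*(-597 - 1089/4)) + 264/631 = -3360/(1658*(-3477/4)) + 264/631 = -3360/(-2882433/2) + 264/631 = -3360*(-2/2882433) + 264/631 = 2240/960811 + 264/631 = 255067544/606271741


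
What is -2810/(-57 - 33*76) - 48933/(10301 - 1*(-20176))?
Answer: -2658185/5211567 ≈ -0.51005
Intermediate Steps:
-2810/(-57 - 33*76) - 48933/(10301 - 1*(-20176)) = -2810/(-57 - 2508) - 48933/(10301 + 20176) = -2810/(-2565) - 48933/30477 = -2810*(-1/2565) - 48933*1/30477 = 562/513 - 16311/10159 = -2658185/5211567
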